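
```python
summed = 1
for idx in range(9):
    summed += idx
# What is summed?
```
Trace:
  summed=1
  summed=1, idx=0
  summed=2, idx=1
  summed=4, idx=2
  summed=7, idx=3
  summed=11, idx=4
  summed=16, idx=5
  summed=22, idx=6
  summed=29, idx=7
  summed=37, idx=8

Final answer: 37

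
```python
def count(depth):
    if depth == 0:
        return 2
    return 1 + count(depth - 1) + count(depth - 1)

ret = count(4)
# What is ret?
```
Call trace (a repeated sub-call is expanded the first time; later identical calls just restate its return value):
count(depth=4)
  count(depth=3)
    count(depth=2)
      count(depth=1)
        count(depth=0)
        -> return 2
        count(depth=0)
        -> return 2
      -> return 5
      count(depth=1) -> return 5  (same call as traced above)
    -> return 11
    count(depth=2) -> return 11  (same call as traced above)
  -> return 23
  count(depth=3) -> return 23  (same call as traced above)
-> return 47

Final answer: 47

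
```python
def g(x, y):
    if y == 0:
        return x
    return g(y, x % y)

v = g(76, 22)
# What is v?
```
Call trace:
g(x=76, y=22)
  g(x=22, y=10)
    g(x=10, y=2)
      g(x=2, y=0)
      -> return 2
    -> return 2
  -> return 2
-> return 2

Final answer: 2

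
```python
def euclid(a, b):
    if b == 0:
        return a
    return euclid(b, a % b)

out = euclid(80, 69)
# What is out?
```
Call trace:
euclid(a=80, b=69)
  euclid(a=69, b=11)
    euclid(a=11, b=3)
      euclid(a=3, b=2)
        euclid(a=2, b=1)
          euclid(a=1, b=0)
          -> return 1
        -> return 1
      -> return 1
    -> return 1
  -> return 1
-> return 1

Final answer: 1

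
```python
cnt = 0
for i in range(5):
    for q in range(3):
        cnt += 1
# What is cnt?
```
Trace:
  cnt=0
  cnt=1, i=0, q=0
  cnt=2, i=0, q=1
  cnt=3, i=0, q=2
  cnt=4, i=1, q=0
  cnt=5, i=1, q=1
  cnt=6, i=1, q=2
  cnt=7, i=2, q=0
  cnt=8, i=2, q=1
  cnt=9, i=2, q=2
  cnt=10, i=3, q=0
  cnt=11, i=3, q=1
  cnt=12, i=3, q=2
  cnt=13, i=4, q=0
  cnt=14, i=4, q=1
  cnt=15, i=4, q=2

Final answer: 15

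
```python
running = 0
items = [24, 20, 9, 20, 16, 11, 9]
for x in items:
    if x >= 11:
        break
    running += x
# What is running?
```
Trace:
  running=0
  running=0, x=24

Final answer: 0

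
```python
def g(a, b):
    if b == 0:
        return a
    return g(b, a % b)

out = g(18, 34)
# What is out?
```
Call trace:
g(a=18, b=34)
  g(a=34, b=18)
    g(a=18, b=16)
      g(a=16, b=2)
        g(a=2, b=0)
        -> return 2
      -> return 2
    -> return 2
  -> return 2
-> return 2

Final answer: 2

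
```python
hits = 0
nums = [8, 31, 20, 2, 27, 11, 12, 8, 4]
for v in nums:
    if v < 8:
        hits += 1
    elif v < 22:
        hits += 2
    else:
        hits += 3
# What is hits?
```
Trace:
  hits=0
  hits=2, v=8
  hits=5, v=31
  hits=7, v=20
  hits=8, v=2
  hits=11, v=27
  hits=13, v=11
  hits=15, v=12
  hits=17, v=8
  hits=18, v=4

Final answer: 18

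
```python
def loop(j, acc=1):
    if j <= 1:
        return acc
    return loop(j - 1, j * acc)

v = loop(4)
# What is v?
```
Call trace:
loop(j=4, acc=1)
  loop(j=3, acc=4)
    loop(j=2, acc=12)
      loop(j=1, acc=24)
      -> return 24
    -> return 24
  -> return 24
-> return 24

Final answer: 24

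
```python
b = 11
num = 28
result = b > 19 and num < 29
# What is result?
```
Trace:
  b=11
  b=11, num=28
  b=11, num=28, result=False

Final answer: False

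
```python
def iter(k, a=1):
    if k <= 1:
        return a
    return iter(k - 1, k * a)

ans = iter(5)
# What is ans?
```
Call trace:
iter(k=5, a=1)
  iter(k=4, a=5)
    iter(k=3, a=20)
      iter(k=2, a=60)
        iter(k=1, a=120)
        -> return 120
      -> return 120
    -> return 120
  -> return 120
-> return 120

Final answer: 120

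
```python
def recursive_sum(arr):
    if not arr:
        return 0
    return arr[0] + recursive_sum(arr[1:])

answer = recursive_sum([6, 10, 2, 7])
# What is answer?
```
Call trace:
recursive_sum(arr=[6, 10, 2, 7])
  recursive_sum(arr=[10, 2, 7])
    recursive_sum(arr=[2, 7])
      recursive_sum(arr=[7])
        recursive_sum(arr=[])
        -> return 0
      -> return 7
    -> return 9
  -> return 19
-> return 25

Final answer: 25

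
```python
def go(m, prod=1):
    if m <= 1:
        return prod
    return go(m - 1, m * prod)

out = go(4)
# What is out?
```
Call trace:
go(m=4, prod=1)
  go(m=3, prod=4)
    go(m=2, prod=12)
      go(m=1, prod=24)
      -> return 24
    -> return 24
  -> return 24
-> return 24

Final answer: 24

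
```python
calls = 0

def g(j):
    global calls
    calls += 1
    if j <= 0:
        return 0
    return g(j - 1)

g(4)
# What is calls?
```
Call trace:
g(j=4)
  g(j=3)
    g(j=2)
      g(j=1)
        g(j=0)
        -> return 0
      -> return 0
    -> return 0
  -> return 0
-> return 0

calls is incremented once per call. g is entered once for each j = 4, 3, 2, 1, 0 (the j <= 0 call returns without recursing), i.e. 4 + 1 calls.
calls = 5

Final answer: 5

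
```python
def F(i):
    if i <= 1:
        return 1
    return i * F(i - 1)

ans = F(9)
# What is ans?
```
Call trace:
F(i=9)
  F(i=8)
    F(i=7)
      F(i=6)
        F(i=5)
          F(i=4)
            F(i=3)
              F(i=2)
                F(i=1)
                -> return 1
              -> return 2
            -> return 6
          -> return 24
        -> return 120
      -> return 720
    -> return 5040
  -> return 40320
-> return 362880

Final answer: 362880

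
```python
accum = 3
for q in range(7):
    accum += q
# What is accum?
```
Trace:
  accum=3
  accum=3, q=0
  accum=4, q=1
  accum=6, q=2
  accum=9, q=3
  accum=13, q=4
  accum=18, q=5
  accum=24, q=6

Final answer: 24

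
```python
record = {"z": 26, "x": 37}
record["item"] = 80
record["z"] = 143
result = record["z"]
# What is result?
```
Trace:
  record={'z': 26, 'x': 37}
  record={'z': 26, 'x': 37, 'item': 80}
  record={'z': 143, 'x': 37, 'item': 80}
  record={'z': 143, 'x': 37, 'item': 80}, result=143

Final answer: 143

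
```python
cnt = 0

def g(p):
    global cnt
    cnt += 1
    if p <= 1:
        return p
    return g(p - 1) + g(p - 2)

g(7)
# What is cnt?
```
Call trace (a repeated sub-call is expanded the first time; later identical calls just restate its return value):
g(p=7)
  g(p=6)
    g(p=5)
      g(p=4)
        g(p=3)
          g(p=2)
            g(p=1)
            -> return 1
            g(p=0)
            -> return 0
          -> return 1
          g(p=1)
          -> return 1
        -> return 2
        g(p=2) -> return 1  (same call as traced above)
      -> return 3
      g(p=3) -> return 2  (same call as traced above)
    -> return 5
    g(p=4) -> return 3  (same call as traced above)
  -> return 8
  g(p=5) -> return 5  (same call as traced above)
-> return 13

cnt is incremented once per call, so count the calls in each subtree. Let C(p) = number of calls made by g(p).
C(0) = C(1) = 1 (base case, no recursion); C(p) = 1 + C(p - 1) + C(p - 2) otherwise.
C(2) = 1 + C(1) + C(0) = 1 + 1 + 1 = 3
C(3) = 1 + C(2) + C(1) = 1 + 3 + 1 = 5
C(4) = 1 + C(3) + C(2) = 1 + 5 + 3 = 9
C(5) = 1 + C(4) + C(3) = 1 + 9 + 5 = 15
C(6) = 1 + C(5) + C(4) = 1 + 15 + 9 = 25
C(7) = 1 + C(6) + C(5) = 1 + 25 + 15 = 41
cnt = C(7) = 41

Final answer: 41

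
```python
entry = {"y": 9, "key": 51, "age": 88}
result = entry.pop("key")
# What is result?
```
Trace:
  entry={'y': 9, 'key': 51, 'age': 88}
  entry={'y': 9, 'age': 88}, result=51

Final answer: 51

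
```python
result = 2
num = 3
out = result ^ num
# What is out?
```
Trace:
  result=2
  result=2, num=3
  result=2, num=3, out=1

Final answer: 1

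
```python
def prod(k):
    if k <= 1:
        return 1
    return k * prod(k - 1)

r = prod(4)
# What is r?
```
Call trace:
prod(k=4)
  prod(k=3)
    prod(k=2)
      prod(k=1)
      -> return 1
    -> return 2
  -> return 6
-> return 24

Final answer: 24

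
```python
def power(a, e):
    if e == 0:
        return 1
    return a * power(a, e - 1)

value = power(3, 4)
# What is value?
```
Call trace:
power(a=3, e=4)
  power(a=3, e=3)
    power(a=3, e=2)
      power(a=3, e=1)
        power(a=3, e=0)
        -> return 1
      -> return 3
    -> return 9
  -> return 27
-> return 81

Final answer: 81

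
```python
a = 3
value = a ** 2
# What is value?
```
Trace:
  a=3
  a=3, value=9

Final answer: 9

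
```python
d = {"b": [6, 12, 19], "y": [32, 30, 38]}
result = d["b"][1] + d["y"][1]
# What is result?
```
Trace:
  d={'b': [6, 12, 19], 'y': [32, 30, 38]}
  d={'b': [6, 12, 19], 'y': [32, 30, 38]}, result=42

Final answer: 42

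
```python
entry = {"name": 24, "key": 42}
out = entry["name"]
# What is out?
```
Trace:
  entry={'name': 24, 'key': 42}
  entry={'name': 24, 'key': 42}, out=24

Final answer: 24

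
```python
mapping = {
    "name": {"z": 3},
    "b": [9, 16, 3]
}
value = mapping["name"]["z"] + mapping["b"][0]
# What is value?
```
Trace:
  mapping={'name': {'z': 3}, 'b': [9, 16, 3]}
  mapping={'name': {'z': 3}, 'b': [9, 16, 3]}, value=12

Final answer: 12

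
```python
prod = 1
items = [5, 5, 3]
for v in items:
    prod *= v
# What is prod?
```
Trace:
  prod=1
  prod=5, v=5
  prod=25, v=5
  prod=75, v=3

Final answer: 75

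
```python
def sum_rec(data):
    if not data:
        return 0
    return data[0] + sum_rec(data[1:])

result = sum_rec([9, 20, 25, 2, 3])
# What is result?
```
Call trace:
sum_rec(data=[9, 20, 25, 2, 3])
  sum_rec(data=[20, 25, 2, 3])
    sum_rec(data=[25, 2, 3])
      sum_rec(data=[2, 3])
        sum_rec(data=[3])
          sum_rec(data=[])
          -> return 0
        -> return 3
      -> return 5
    -> return 30
  -> return 50
-> return 59

Final answer: 59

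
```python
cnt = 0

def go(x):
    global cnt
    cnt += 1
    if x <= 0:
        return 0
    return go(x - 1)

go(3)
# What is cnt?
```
Call trace:
go(x=3)
  go(x=2)
    go(x=1)
      go(x=0)
      -> return 0
    -> return 0
  -> return 0
-> return 0

cnt is incremented once per call. go is entered once for each x = 3, 2, 1, 0 (the x <= 0 call returns without recursing), i.e. 3 + 1 calls.
cnt = 4

Final answer: 4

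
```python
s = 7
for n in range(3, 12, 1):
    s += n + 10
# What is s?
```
Trace:
  s=7
  s=20, n=3
  s=34, n=4
  s=49, n=5
  s=65, n=6
  s=82, n=7
  s=100, n=8
  s=119, n=9
  s=139, n=10
  s=160, n=11

Final answer: 160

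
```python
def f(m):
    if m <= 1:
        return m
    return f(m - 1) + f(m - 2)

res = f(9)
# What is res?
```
Call trace (a repeated sub-call is expanded the first time; later identical calls just restate its return value):
f(m=9)
  f(m=8)
    f(m=7)
      f(m=6)
        f(m=5)
          f(m=4)
            f(m=3)
              f(m=2)
                f(m=1)
                -> return 1
                f(m=0)
                -> return 0
              -> return 1
              f(m=1)
              -> return 1
            -> return 2
            f(m=2) -> return 1  (same call as traced above)
          -> return 3
          f(m=3) -> return 2  (same call as traced above)
        -> return 5
        f(m=4) -> return 3  (same call as traced above)
      -> return 8
      f(m=5) -> return 5  (same call as traced above)
    -> return 13
    f(m=6) -> return 8  (same call as traced above)
  -> return 21
  f(m=7) -> return 13  (same call as traced above)
-> return 34

Final answer: 34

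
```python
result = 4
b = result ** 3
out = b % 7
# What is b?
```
Trace:
  result=4
  result=4, b=64
  result=4, b=64, out=1

Final answer: 64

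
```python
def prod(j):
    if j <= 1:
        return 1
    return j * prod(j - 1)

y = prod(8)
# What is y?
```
Call trace:
prod(j=8)
  prod(j=7)
    prod(j=6)
      prod(j=5)
        prod(j=4)
          prod(j=3)
            prod(j=2)
              prod(j=1)
              -> return 1
            -> return 2
          -> return 6
        -> return 24
      -> return 120
    -> return 720
  -> return 5040
-> return 40320

Final answer: 40320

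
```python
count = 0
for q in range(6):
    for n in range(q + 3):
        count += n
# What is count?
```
Trace:
  count=0
  count=0, q=0, n=0
  count=1, q=0, n=1
  count=3, q=0, n=2
  count=3, q=1, n=0
  count=4, q=1, n=1
  count=6, q=1, n=2
  count=9, q=1, n=3
  count=9, q=2, n=0
  count=10, q=2, n=1
  count=12, q=2, n=2
  count=15, q=2, n=3
  count=19, q=2, n=4
  count=19, q=3, n=0
  count=20, q=3, n=1
  count=22, q=3, n=2
  count=25, q=3, n=3
  count=29, q=3, n=4
  count=34, q=3, n=5
  count=34, q=4, n=0
  count=35, q=4, n=1
  count=37, q=4, n=2
  count=40, q=4, n=3
  count=44, q=4, n=4
  count=49, q=4, n=5
  count=55, q=4, n=6
  count=55, q=5, n=0
  count=56, q=5, n=1
  count=58, q=5, n=2
  count=61, q=5, n=3
  count=65, q=5, n=4
  count=70, q=5, n=5
  count=76, q=5, n=6
  count=83, q=5, n=7

Final answer: 83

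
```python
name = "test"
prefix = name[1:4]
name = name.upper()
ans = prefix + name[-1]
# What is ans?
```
Trace:
  name='test'
  name='test', prefix='est'
  name='TEST', prefix='est'
  name='TEST', prefix='est', ans='estT'

Final answer: 'estT'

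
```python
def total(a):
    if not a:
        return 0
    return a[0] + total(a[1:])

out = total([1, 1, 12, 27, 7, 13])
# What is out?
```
Call trace:
total(a=[1, 1, 12, 27, 7, 13])
  total(a=[1, 12, 27, 7, 13])
    total(a=[12, 27, 7, 13])
      total(a=[27, 7, 13])
        total(a=[7, 13])
          total(a=[13])
            total(a=[])
            -> return 0
          -> return 13
        -> return 20
      -> return 47
    -> return 59
  -> return 60
-> return 61

Final answer: 61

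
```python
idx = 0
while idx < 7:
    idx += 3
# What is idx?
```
Trace:
  idx=0
  idx=3
  idx=6
  idx=9

Final answer: 9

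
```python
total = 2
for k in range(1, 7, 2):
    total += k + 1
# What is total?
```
Trace:
  total=2
  total=4, k=1
  total=8, k=3
  total=14, k=5

Final answer: 14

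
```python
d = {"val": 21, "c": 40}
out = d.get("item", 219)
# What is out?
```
Trace:
  d={'val': 21, 'c': 40}
  d={'val': 21, 'c': 40}, out=219

Final answer: 219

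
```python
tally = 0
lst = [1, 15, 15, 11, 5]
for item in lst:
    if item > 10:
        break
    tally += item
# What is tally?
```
Trace:
  tally=0
  tally=1, item=1
  tally=1, item=15

Final answer: 1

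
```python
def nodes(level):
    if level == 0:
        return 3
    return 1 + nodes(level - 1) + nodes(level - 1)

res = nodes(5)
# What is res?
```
Call trace (a repeated sub-call is expanded the first time; later identical calls just restate its return value):
nodes(level=5)
  nodes(level=4)
    nodes(level=3)
      nodes(level=2)
        nodes(level=1)
          nodes(level=0)
          -> return 3
          nodes(level=0)
          -> return 3
        -> return 7
        nodes(level=1) -> return 7  (same call as traced above)
      -> return 15
      nodes(level=2) -> return 15  (same call as traced above)
    -> return 31
    nodes(level=3) -> return 31  (same call as traced above)
  -> return 63
  nodes(level=4) -> return 63  (same call as traced above)
-> return 127

Final answer: 127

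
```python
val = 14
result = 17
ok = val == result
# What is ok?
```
Trace:
  val=14
  val=14, result=17
  val=14, result=17, ok=False

Final answer: False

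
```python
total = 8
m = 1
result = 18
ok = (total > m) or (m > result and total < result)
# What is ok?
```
Trace:
  total=8
  total=8, m=1
  total=8, m=1, result=18
  total=8, m=1, result=18, ok=True

Final answer: True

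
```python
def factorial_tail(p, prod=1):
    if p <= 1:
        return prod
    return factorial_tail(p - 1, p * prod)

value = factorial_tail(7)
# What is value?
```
Call trace:
factorial_tail(p=7, prod=1)
  factorial_tail(p=6, prod=7)
    factorial_tail(p=5, prod=42)
      factorial_tail(p=4, prod=210)
        factorial_tail(p=3, prod=840)
          factorial_tail(p=2, prod=2520)
            factorial_tail(p=1, prod=5040)
            -> return 5040
          -> return 5040
        -> return 5040
      -> return 5040
    -> return 5040
  -> return 5040
-> return 5040

Final answer: 5040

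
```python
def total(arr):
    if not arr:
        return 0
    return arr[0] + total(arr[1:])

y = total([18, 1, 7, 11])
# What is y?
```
Call trace:
total(arr=[18, 1, 7, 11])
  total(arr=[1, 7, 11])
    total(arr=[7, 11])
      total(arr=[11])
        total(arr=[])
        -> return 0
      -> return 11
    -> return 18
  -> return 19
-> return 37

Final answer: 37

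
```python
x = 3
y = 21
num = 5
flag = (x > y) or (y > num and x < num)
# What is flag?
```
Trace:
  x=3
  x=3, y=21
  x=3, y=21, num=5
  x=3, y=21, num=5, flag=True

Final answer: True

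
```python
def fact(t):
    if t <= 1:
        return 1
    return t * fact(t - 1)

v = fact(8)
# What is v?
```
Call trace:
fact(t=8)
  fact(t=7)
    fact(t=6)
      fact(t=5)
        fact(t=4)
          fact(t=3)
            fact(t=2)
              fact(t=1)
              -> return 1
            -> return 2
          -> return 6
        -> return 24
      -> return 120
    -> return 720
  -> return 5040
-> return 40320

Final answer: 40320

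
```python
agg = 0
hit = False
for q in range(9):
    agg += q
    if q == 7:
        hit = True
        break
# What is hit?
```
Trace:
  agg=0
  agg=0, hit=False
  agg=0, hit=False, q=0
  agg=1, hit=False, q=1
  agg=3, hit=False, q=2
  agg=6, hit=False, q=3
  agg=10, hit=False, q=4
  agg=15, hit=False, q=5
  agg=21, hit=False, q=6
  agg=28, hit=True, q=7

Final answer: True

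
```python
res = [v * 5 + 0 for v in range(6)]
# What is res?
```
Trace:
  v=0
  v=1
  v=2
  v=3
  v=4
  v=5
  res=[0, 5, 10, 15, 20, 25]

Final answer: [0, 5, 10, 15, 20, 25]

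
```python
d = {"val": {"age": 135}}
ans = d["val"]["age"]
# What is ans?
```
Trace:
  d={'val': {'age': 135}}
  d={'val': {'age': 135}}, ans=135

Final answer: 135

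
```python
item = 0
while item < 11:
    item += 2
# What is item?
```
Trace:
  item=0
  item=2
  item=4
  item=6
  item=8
  item=10
  item=12

Final answer: 12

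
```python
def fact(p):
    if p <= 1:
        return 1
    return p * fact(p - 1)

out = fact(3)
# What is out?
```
Call trace:
fact(p=3)
  fact(p=2)
    fact(p=1)
    -> return 1
  -> return 2
-> return 6

Final answer: 6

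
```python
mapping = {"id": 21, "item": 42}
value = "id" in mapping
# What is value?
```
Trace:
  mapping={'id': 21, 'item': 42}
  mapping={'id': 21, 'item': 42}, value=True

Final answer: True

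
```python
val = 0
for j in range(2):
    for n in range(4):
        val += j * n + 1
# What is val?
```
Trace:
  val=0
  val=1, j=0, n=0
  val=2, j=0, n=1
  val=3, j=0, n=2
  val=4, j=0, n=3
  val=5, j=1, n=0
  val=7, j=1, n=1
  val=10, j=1, n=2
  val=14, j=1, n=3

Final answer: 14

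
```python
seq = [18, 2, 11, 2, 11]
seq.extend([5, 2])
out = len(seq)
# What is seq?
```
Trace:
  seq=[18, 2, 11, 2, 11]
  seq=[18, 2, 11, 2, 11, 5, 2]
  seq=[18, 2, 11, 2, 11, 5, 2], out=7

Final answer: [18, 2, 11, 2, 11, 5, 2]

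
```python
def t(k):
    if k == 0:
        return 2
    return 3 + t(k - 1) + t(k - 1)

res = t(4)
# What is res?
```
Call trace (a repeated sub-call is expanded the first time; later identical calls just restate its return value):
t(k=4)
  t(k=3)
    t(k=2)
      t(k=1)
        t(k=0)
        -> return 2
        t(k=0)
        -> return 2
      -> return 7
      t(k=1) -> return 7  (same call as traced above)
    -> return 17
    t(k=2) -> return 17  (same call as traced above)
  -> return 37
  t(k=3) -> return 37  (same call as traced above)
-> return 77

Final answer: 77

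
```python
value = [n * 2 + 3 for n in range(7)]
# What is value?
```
Trace:
  n=0
  n=1
  n=2
  n=3
  n=4
  n=5
  n=6
  value=[3, 5, 7, 9, 11, 13, 15]

Final answer: [3, 5, 7, 9, 11, 13, 15]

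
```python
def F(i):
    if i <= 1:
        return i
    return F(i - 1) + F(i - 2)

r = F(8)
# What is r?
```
Call trace (a repeated sub-call is expanded the first time; later identical calls just restate its return value):
F(i=8)
  F(i=7)
    F(i=6)
      F(i=5)
        F(i=4)
          F(i=3)
            F(i=2)
              F(i=1)
              -> return 1
              F(i=0)
              -> return 0
            -> return 1
            F(i=1)
            -> return 1
          -> return 2
          F(i=2) -> return 1  (same call as traced above)
        -> return 3
        F(i=3) -> return 2  (same call as traced above)
      -> return 5
      F(i=4) -> return 3  (same call as traced above)
    -> return 8
    F(i=5) -> return 5  (same call as traced above)
  -> return 13
  F(i=6) -> return 8  (same call as traced above)
-> return 21

Final answer: 21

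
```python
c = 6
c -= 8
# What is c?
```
Trace:
  c=6
  c=-2

Final answer: -2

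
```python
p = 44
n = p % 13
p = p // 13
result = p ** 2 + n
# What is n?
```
Trace:
  p=44
  p=44, n=5
  p=3, n=5
  p=3, n=5, result=14

Final answer: 5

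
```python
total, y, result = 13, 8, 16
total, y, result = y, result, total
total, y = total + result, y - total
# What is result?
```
Trace:
  total=13, y=8, result=16
  total=8, y=16, result=13
  total=21, y=8, result=13

Final answer: 13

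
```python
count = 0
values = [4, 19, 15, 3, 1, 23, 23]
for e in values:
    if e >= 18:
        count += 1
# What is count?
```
Trace:
  count=0
  count=0, e=4
  count=1, e=19
  count=1, e=15
  count=1, e=3
  count=1, e=1
  count=2, e=23
  count=3, e=23

Final answer: 3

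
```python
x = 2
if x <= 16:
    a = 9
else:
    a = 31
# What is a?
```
Trace:
  x=2
  x=2, a=9

Final answer: 9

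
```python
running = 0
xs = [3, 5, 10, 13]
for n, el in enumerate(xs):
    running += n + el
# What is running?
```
Trace:
  running=0
  running=3, n=0, el=3
  running=9, n=1, el=5
  running=21, n=2, el=10
  running=37, n=3, el=13

Final answer: 37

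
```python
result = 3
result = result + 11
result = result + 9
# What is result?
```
Trace:
  result=3
  result=14
  result=23

Final answer: 23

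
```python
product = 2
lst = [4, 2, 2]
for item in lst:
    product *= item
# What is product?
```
Trace:
  product=2
  product=8, item=4
  product=16, item=2
  product=32, item=2

Final answer: 32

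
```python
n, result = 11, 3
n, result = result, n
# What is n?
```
Trace:
  n=11, result=3
  n=3, result=11

Final answer: 3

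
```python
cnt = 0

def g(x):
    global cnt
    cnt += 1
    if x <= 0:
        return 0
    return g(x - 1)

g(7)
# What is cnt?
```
Call trace:
g(x=7)
  g(x=6)
    g(x=5)
      g(x=4)
        g(x=3)
          g(x=2)
            g(x=1)
              g(x=0)
              -> return 0
            -> return 0
          -> return 0
        -> return 0
      -> return 0
    -> return 0
  -> return 0
-> return 0

cnt is incremented once per call. g is entered once for each x = 7, 6, 5, 4, 3, 2, 1, 0 (the x <= 0 call returns without recursing), i.e. 7 + 1 calls.
cnt = 8

Final answer: 8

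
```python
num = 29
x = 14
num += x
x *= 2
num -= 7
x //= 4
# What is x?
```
Trace:
  num=29
  num=29, x=14
  num=43, x=14
  num=43, x=28
  num=36, x=28
  num=36, x=7

Final answer: 7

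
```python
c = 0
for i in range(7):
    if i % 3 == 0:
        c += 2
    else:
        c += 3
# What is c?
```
Trace:
  c=0
  c=2, i=0
  c=5, i=1
  c=8, i=2
  c=10, i=3
  c=13, i=4
  c=16, i=5
  c=18, i=6

Final answer: 18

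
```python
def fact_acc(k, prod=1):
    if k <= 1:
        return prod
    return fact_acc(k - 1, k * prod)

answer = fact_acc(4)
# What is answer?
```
Call trace:
fact_acc(k=4, prod=1)
  fact_acc(k=3, prod=4)
    fact_acc(k=2, prod=12)
      fact_acc(k=1, prod=24)
      -> return 24
    -> return 24
  -> return 24
-> return 24

Final answer: 24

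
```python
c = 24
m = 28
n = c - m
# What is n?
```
Trace:
  c=24
  c=24, m=28
  c=24, m=28, n=-4

Final answer: -4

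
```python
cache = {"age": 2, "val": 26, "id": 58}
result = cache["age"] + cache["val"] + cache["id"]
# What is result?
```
Trace:
  cache={'age': 2, 'val': 26, 'id': 58}
  cache={'age': 2, 'val': 26, 'id': 58}, result=86

Final answer: 86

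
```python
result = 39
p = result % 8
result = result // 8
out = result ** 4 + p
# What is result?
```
Trace:
  result=39
  result=39, p=7
  result=4, p=7
  result=4, p=7, out=263

Final answer: 4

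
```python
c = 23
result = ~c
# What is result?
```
Trace:
  c=23
  c=23, result=-24

Final answer: -24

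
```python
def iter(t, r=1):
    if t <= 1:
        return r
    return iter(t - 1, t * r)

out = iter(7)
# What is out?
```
Call trace:
iter(t=7, r=1)
  iter(t=6, r=7)
    iter(t=5, r=42)
      iter(t=4, r=210)
        iter(t=3, r=840)
          iter(t=2, r=2520)
            iter(t=1, r=5040)
            -> return 5040
          -> return 5040
        -> return 5040
      -> return 5040
    -> return 5040
  -> return 5040
-> return 5040

Final answer: 5040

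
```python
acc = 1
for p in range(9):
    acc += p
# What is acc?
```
Trace:
  acc=1
  acc=1, p=0
  acc=2, p=1
  acc=4, p=2
  acc=7, p=3
  acc=11, p=4
  acc=16, p=5
  acc=22, p=6
  acc=29, p=7
  acc=37, p=8

Final answer: 37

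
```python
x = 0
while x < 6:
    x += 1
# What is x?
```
Trace:
  x=0
  x=1
  x=2
  x=3
  x=4
  x=5
  x=6

Final answer: 6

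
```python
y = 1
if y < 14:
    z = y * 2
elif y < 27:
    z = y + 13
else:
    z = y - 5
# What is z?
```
Trace:
  y=1
  y=1, z=2

Final answer: 2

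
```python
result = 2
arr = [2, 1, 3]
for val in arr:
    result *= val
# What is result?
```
Trace:
  result=2
  result=4, val=2
  result=4, val=1
  result=12, val=3

Final answer: 12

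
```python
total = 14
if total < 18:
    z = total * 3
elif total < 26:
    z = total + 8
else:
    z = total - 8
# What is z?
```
Trace:
  total=14
  total=14, z=42

Final answer: 42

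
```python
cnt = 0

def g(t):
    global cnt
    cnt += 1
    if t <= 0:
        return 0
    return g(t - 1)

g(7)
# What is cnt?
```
Call trace:
g(t=7)
  g(t=6)
    g(t=5)
      g(t=4)
        g(t=3)
          g(t=2)
            g(t=1)
              g(t=0)
              -> return 0
            -> return 0
          -> return 0
        -> return 0
      -> return 0
    -> return 0
  -> return 0
-> return 0

cnt is incremented once per call. g is entered once for each t = 7, 6, 5, 4, 3, 2, 1, 0 (the t <= 0 call returns without recursing), i.e. 7 + 1 calls.
cnt = 8

Final answer: 8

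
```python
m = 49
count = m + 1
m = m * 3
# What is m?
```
Trace:
  m=49
  m=49, count=50
  m=147, count=50

Final answer: 147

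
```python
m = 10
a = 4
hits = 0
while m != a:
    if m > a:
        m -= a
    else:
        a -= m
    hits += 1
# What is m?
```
Trace:
  m=10
  m=10, a=4
  m=10, a=4, hits=0
  m=6, a=4, hits=1
  m=2, a=4, hits=2
  m=2, a=2, hits=3

Final answer: 2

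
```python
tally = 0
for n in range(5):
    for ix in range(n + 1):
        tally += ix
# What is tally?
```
Trace:
  tally=0
  tally=0, n=0, ix=0
  tally=0, n=1, ix=0
  tally=1, n=1, ix=1
  tally=1, n=2, ix=0
  tally=2, n=2, ix=1
  tally=4, n=2, ix=2
  tally=4, n=3, ix=0
  tally=5, n=3, ix=1
  tally=7, n=3, ix=2
  tally=10, n=3, ix=3
  tally=10, n=4, ix=0
  tally=11, n=4, ix=1
  tally=13, n=4, ix=2
  tally=16, n=4, ix=3
  tally=20, n=4, ix=4

Final answer: 20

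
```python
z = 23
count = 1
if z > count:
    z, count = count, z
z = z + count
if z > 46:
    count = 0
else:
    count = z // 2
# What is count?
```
Trace:
  z=23
  z=23, count=1
  z=1, count=23
  z=24, count=23
  z=24, count=12

Final answer: 12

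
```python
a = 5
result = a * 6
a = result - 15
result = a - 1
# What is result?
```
Trace:
  a=5
  a=5, result=30
  a=15, result=30
  a=15, result=14

Final answer: 14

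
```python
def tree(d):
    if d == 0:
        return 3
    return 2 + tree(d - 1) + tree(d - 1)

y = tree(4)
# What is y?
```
Call trace (a repeated sub-call is expanded the first time; later identical calls just restate its return value):
tree(d=4)
  tree(d=3)
    tree(d=2)
      tree(d=1)
        tree(d=0)
        -> return 3
        tree(d=0)
        -> return 3
      -> return 8
      tree(d=1) -> return 8  (same call as traced above)
    -> return 18
    tree(d=2) -> return 18  (same call as traced above)
  -> return 38
  tree(d=3) -> return 38  (same call as traced above)
-> return 78

Final answer: 78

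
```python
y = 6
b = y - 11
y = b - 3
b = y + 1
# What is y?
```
Trace:
  y=6
  y=6, b=-5
  y=-8, b=-5
  y=-8, b=-7

Final answer: -8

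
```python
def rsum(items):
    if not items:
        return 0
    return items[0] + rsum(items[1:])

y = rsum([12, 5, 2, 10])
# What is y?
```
Call trace:
rsum(items=[12, 5, 2, 10])
  rsum(items=[5, 2, 10])
    rsum(items=[2, 10])
      rsum(items=[10])
        rsum(items=[])
        -> return 0
      -> return 10
    -> return 12
  -> return 17
-> return 29

Final answer: 29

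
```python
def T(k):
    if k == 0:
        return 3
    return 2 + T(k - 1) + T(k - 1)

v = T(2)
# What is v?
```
Call trace (a repeated sub-call is expanded the first time; later identical calls just restate its return value):
T(k=2)
  T(k=1)
    T(k=0)
    -> return 3
    T(k=0)
    -> return 3
  -> return 8
  T(k=1) -> return 8  (same call as traced above)
-> return 18

Final answer: 18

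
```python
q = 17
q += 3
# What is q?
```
Trace:
  q=17
  q=20

Final answer: 20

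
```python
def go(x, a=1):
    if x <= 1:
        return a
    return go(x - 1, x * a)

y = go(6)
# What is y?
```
Call trace:
go(x=6, a=1)
  go(x=5, a=6)
    go(x=4, a=30)
      go(x=3, a=120)
        go(x=2, a=360)
          go(x=1, a=720)
          -> return 720
        -> return 720
      -> return 720
    -> return 720
  -> return 720
-> return 720

Final answer: 720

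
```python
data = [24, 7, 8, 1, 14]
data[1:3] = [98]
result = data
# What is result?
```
Trace:
  data=[24, 7, 8, 1, 14]
  data=[24, 98, 1, 14]
  data=[24, 98, 1, 14], result=[24, 98, 1, 14]

Final answer: [24, 98, 1, 14]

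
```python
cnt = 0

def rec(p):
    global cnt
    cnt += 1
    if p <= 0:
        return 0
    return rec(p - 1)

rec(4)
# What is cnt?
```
Call trace:
rec(p=4)
  rec(p=3)
    rec(p=2)
      rec(p=1)
        rec(p=0)
        -> return 0
      -> return 0
    -> return 0
  -> return 0
-> return 0

cnt is incremented once per call. rec is entered once for each p = 4, 3, 2, 1, 0 (the p <= 0 call returns without recursing), i.e. 4 + 1 calls.
cnt = 5

Final answer: 5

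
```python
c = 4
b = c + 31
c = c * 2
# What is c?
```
Trace:
  c=4
  c=4, b=35
  c=8, b=35

Final answer: 8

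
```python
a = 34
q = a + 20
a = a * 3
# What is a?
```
Trace:
  a=34
  a=34, q=54
  a=102, q=54

Final answer: 102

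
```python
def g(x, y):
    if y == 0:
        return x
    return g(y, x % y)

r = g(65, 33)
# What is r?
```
Call trace:
g(x=65, y=33)
  g(x=33, y=32)
    g(x=32, y=1)
      g(x=1, y=0)
      -> return 1
    -> return 1
  -> return 1
-> return 1

Final answer: 1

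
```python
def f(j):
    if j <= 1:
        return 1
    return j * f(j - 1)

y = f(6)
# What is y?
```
Call trace:
f(j=6)
  f(j=5)
    f(j=4)
      f(j=3)
        f(j=2)
          f(j=1)
          -> return 1
        -> return 2
      -> return 6
    -> return 24
  -> return 120
-> return 720

Final answer: 720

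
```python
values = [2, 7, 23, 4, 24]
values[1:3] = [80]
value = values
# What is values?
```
Trace:
  values=[2, 7, 23, 4, 24]
  values=[2, 80, 4, 24]
  values=[2, 80, 4, 24], value=[2, 80, 4, 24]

Final answer: [2, 80, 4, 24]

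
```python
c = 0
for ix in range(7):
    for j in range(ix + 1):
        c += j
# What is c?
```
Trace:
  c=0
  c=0, ix=0, j=0
  c=0, ix=1, j=0
  c=1, ix=1, j=1
  c=1, ix=2, j=0
  c=2, ix=2, j=1
  c=4, ix=2, j=2
  c=4, ix=3, j=0
  c=5, ix=3, j=1
  c=7, ix=3, j=2
  c=10, ix=3, j=3
  c=10, ix=4, j=0
  c=11, ix=4, j=1
  c=13, ix=4, j=2
  c=16, ix=4, j=3
  c=20, ix=4, j=4
  c=20, ix=5, j=0
  c=21, ix=5, j=1
  c=23, ix=5, j=2
  c=26, ix=5, j=3
  c=30, ix=5, j=4
  c=35, ix=5, j=5
  c=35, ix=6, j=0
  c=36, ix=6, j=1
  c=38, ix=6, j=2
  c=41, ix=6, j=3
  c=45, ix=6, j=4
  c=50, ix=6, j=5
  c=56, ix=6, j=6

Final answer: 56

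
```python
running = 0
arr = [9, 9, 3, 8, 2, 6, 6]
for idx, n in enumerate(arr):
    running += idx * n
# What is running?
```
Trace:
  running=0
  running=0, idx=0, n=9
  running=9, idx=1, n=9
  running=15, idx=2, n=3
  running=39, idx=3, n=8
  running=47, idx=4, n=2
  running=77, idx=5, n=6
  running=113, idx=6, n=6

Final answer: 113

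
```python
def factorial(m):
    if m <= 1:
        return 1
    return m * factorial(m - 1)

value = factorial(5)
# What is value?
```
Call trace:
factorial(m=5)
  factorial(m=4)
    factorial(m=3)
      factorial(m=2)
        factorial(m=1)
        -> return 1
      -> return 2
    -> return 6
  -> return 24
-> return 120

Final answer: 120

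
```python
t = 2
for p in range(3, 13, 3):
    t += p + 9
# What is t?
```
Trace:
  t=2
  t=14, p=3
  t=29, p=6
  t=47, p=9
  t=68, p=12

Final answer: 68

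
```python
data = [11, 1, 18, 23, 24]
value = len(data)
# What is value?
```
Trace:
  data=[11, 1, 18, 23, 24]
  data=[11, 1, 18, 23, 24], value=5

Final answer: 5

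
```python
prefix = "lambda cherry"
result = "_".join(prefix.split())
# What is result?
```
Trace:
  prefix='lambda cherry'
  prefix='lambda cherry', result='lambda_cherry'

Final answer: 'lambda_cherry'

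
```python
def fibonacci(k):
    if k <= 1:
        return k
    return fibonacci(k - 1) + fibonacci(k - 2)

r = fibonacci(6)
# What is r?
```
Call trace (a repeated sub-call is expanded the first time; later identical calls just restate its return value):
fibonacci(k=6)
  fibonacci(k=5)
    fibonacci(k=4)
      fibonacci(k=3)
        fibonacci(k=2)
          fibonacci(k=1)
          -> return 1
          fibonacci(k=0)
          -> return 0
        -> return 1
        fibonacci(k=1)
        -> return 1
      -> return 2
      fibonacci(k=2) -> return 1  (same call as traced above)
    -> return 3
    fibonacci(k=3) -> return 2  (same call as traced above)
  -> return 5
  fibonacci(k=4) -> return 3  (same call as traced above)
-> return 8

Final answer: 8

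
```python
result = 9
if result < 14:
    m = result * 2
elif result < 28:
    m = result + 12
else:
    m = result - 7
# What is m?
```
Trace:
  result=9
  result=9, m=18

Final answer: 18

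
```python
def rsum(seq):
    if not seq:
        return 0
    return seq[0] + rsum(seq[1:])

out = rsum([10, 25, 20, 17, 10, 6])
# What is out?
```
Call trace:
rsum(seq=[10, 25, 20, 17, 10, 6])
  rsum(seq=[25, 20, 17, 10, 6])
    rsum(seq=[20, 17, 10, 6])
      rsum(seq=[17, 10, 6])
        rsum(seq=[10, 6])
          rsum(seq=[6])
            rsum(seq=[])
            -> return 0
          -> return 6
        -> return 16
      -> return 33
    -> return 53
  -> return 78
-> return 88

Final answer: 88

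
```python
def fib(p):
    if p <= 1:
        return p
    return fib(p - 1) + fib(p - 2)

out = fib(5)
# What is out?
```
Call trace (a repeated sub-call is expanded the first time; later identical calls just restate its return value):
fib(p=5)
  fib(p=4)
    fib(p=3)
      fib(p=2)
        fib(p=1)
        -> return 1
        fib(p=0)
        -> return 0
      -> return 1
      fib(p=1)
      -> return 1
    -> return 2
    fib(p=2) -> return 1  (same call as traced above)
  -> return 3
  fib(p=3) -> return 2  (same call as traced above)
-> return 5

Final answer: 5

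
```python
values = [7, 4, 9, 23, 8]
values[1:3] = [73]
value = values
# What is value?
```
Trace:
  values=[7, 4, 9, 23, 8]
  values=[7, 73, 23, 8]
  values=[7, 73, 23, 8], value=[7, 73, 23, 8]

Final answer: [7, 73, 23, 8]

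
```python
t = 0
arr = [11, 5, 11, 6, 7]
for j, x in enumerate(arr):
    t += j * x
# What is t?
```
Trace:
  t=0
  t=0, j=0, x=11
  t=5, j=1, x=5
  t=27, j=2, x=11
  t=45, j=3, x=6
  t=73, j=4, x=7

Final answer: 73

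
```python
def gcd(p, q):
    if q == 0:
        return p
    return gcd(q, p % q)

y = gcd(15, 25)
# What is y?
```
Call trace:
gcd(p=15, q=25)
  gcd(p=25, q=15)
    gcd(p=15, q=10)
      gcd(p=10, q=5)
        gcd(p=5, q=0)
        -> return 5
      -> return 5
    -> return 5
  -> return 5
-> return 5

Final answer: 5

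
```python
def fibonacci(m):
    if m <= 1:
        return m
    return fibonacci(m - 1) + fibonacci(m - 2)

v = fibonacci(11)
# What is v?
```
Call trace (a repeated sub-call is expanded the first time; later identical calls just restate its return value):
fibonacci(m=11)
  fibonacci(m=10)
    fibonacci(m=9)
      fibonacci(m=8)
        fibonacci(m=7)
          fibonacci(m=6)
            fibonacci(m=5)
              fibonacci(m=4)
                fibonacci(m=3)
                  fibonacci(m=2)
                    fibonacci(m=1)
                    -> return 1
                    fibonacci(m=0)
                    -> return 0
                  -> return 1
                  fibonacci(m=1)
                  -> return 1
                -> return 2
                fibonacci(m=2) -> return 1  (same call as traced above)
              -> return 3
              fibonacci(m=3) -> return 2  (same call as traced above)
            -> return 5
            fibonacci(m=4) -> return 3  (same call as traced above)
          -> return 8
          fibonacci(m=5) -> return 5  (same call as traced above)
        -> return 13
        fibonacci(m=6) -> return 8  (same call as traced above)
      -> return 21
      fibonacci(m=7) -> return 13  (same call as traced above)
    -> return 34
    fibonacci(m=8) -> return 21  (same call as traced above)
  -> return 55
  fibonacci(m=9) -> return 34  (same call as traced above)
-> return 89

Final answer: 89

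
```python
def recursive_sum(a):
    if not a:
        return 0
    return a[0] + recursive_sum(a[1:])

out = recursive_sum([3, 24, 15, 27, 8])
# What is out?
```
Call trace:
recursive_sum(a=[3, 24, 15, 27, 8])
  recursive_sum(a=[24, 15, 27, 8])
    recursive_sum(a=[15, 27, 8])
      recursive_sum(a=[27, 8])
        recursive_sum(a=[8])
          recursive_sum(a=[])
          -> return 0
        -> return 8
      -> return 35
    -> return 50
  -> return 74
-> return 77

Final answer: 77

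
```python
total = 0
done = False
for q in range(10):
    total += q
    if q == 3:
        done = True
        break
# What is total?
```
Trace:
  total=0
  total=0, done=False
  total=0, done=False, q=0
  total=1, done=False, q=1
  total=3, done=False, q=2
  total=6, done=True, q=3

Final answer: 6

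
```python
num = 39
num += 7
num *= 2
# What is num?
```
Trace:
  num=39
  num=46
  num=92

Final answer: 92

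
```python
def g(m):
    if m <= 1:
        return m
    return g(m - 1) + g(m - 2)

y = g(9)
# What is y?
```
Call trace (a repeated sub-call is expanded the first time; later identical calls just restate its return value):
g(m=9)
  g(m=8)
    g(m=7)
      g(m=6)
        g(m=5)
          g(m=4)
            g(m=3)
              g(m=2)
                g(m=1)
                -> return 1
                g(m=0)
                -> return 0
              -> return 1
              g(m=1)
              -> return 1
            -> return 2
            g(m=2) -> return 1  (same call as traced above)
          -> return 3
          g(m=3) -> return 2  (same call as traced above)
        -> return 5
        g(m=4) -> return 3  (same call as traced above)
      -> return 8
      g(m=5) -> return 5  (same call as traced above)
    -> return 13
    g(m=6) -> return 8  (same call as traced above)
  -> return 21
  g(m=7) -> return 13  (same call as traced above)
-> return 34

Final answer: 34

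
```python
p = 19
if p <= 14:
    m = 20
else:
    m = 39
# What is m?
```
Trace:
  p=19
  p=19, m=39

Final answer: 39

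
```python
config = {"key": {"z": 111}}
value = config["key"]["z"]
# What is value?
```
Trace:
  config={'key': {'z': 111}}
  config={'key': {'z': 111}}, value=111

Final answer: 111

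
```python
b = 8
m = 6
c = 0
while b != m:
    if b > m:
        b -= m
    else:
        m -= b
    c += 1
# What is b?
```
Trace:
  b=8
  b=8, m=6
  b=8, m=6, c=0
  b=2, m=6, c=1
  b=2, m=4, c=2
  b=2, m=2, c=3

Final answer: 2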